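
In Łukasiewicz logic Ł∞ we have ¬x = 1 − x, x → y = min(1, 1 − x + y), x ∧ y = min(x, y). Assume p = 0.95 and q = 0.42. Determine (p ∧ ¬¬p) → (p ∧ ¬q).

¬p = 1 − 0.95 = 0.05
¬¬p = 1 − 0.05 = 0.95
p ∧ ¬¬p = min(0.95, 0.95) = 0.95
¬q = 1 − 0.42 = 0.58
p ∧ ¬q = min(0.95, 0.58) = 0.58
(p ∧ ¬¬p) → (p ∧ ¬q) = min(1, 1 − 0.95 + 0.58) = min(1, 0.63) = 0.63

0.63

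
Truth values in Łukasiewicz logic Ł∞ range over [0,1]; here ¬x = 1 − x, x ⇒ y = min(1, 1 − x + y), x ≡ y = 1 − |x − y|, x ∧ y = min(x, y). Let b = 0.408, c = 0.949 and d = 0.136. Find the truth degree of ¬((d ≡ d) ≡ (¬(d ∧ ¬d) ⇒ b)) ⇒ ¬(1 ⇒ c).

0.595

d ≡ d = 1 − |0.136 − 0.136| = 1 − 0.000 = 1.000
¬d = 1 − 0.136 = 0.864
d ∧ ¬d = min(0.136, 0.864) = 0.136
¬(d ∧ ¬d) = 1 − 0.136 = 0.864
¬(d ∧ ¬d) ⇒ b = min(1, 1 − 0.864 + 0.408) = min(1, 0.544) = 0.544
(d ≡ d) ≡ (¬(d ∧ ¬d) ⇒ b) = 1 − |1.000 − 0.544| = 1 − 0.456 = 0.544
¬((d ≡ d) ≡ (¬(d ∧ ¬d) ⇒ b)) = 1 − 0.544 = 0.456
1 ⇒ c = min(1, 1 − 1.000 + 0.949) = min(1, 0.949) = 0.949
¬(1 ⇒ c) = 1 − 0.949 = 0.051
¬((d ≡ d) ≡ (¬(d ∧ ¬d) ⇒ b)) ⇒ ¬(1 ⇒ c) = min(1, 1 − 0.456 + 0.051) = min(1, 0.595) = 0.595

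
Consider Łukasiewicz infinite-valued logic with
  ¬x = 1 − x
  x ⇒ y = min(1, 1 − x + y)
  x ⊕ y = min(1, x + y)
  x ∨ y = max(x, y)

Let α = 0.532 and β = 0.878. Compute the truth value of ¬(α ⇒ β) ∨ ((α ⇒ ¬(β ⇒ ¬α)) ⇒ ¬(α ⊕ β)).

α ⇒ β = min(1, 1 − 0.532 + 0.878) = min(1, 1.346) = 1.000
¬(α ⇒ β) = 1 − 1.000 = 0.000
¬α = 1 − 0.532 = 0.468
β ⇒ ¬α = min(1, 1 − 0.878 + 0.468) = min(1, 0.590) = 0.590
¬(β ⇒ ¬α) = 1 − 0.590 = 0.410
α ⇒ ¬(β ⇒ ¬α) = min(1, 1 − 0.532 + 0.410) = min(1, 0.878) = 0.878
α ⊕ β = min(1, 0.532 + 0.878) = min(1, 1.410) = 1.000
¬(α ⊕ β) = 1 − 1.000 = 0.000
(α ⇒ ¬(β ⇒ ¬α)) ⇒ ¬(α ⊕ β) = min(1, 1 − 0.878 + 0.000) = min(1, 0.122) = 0.122
¬(α ⇒ β) ∨ ((α ⇒ ¬(β ⇒ ¬α)) ⇒ ¬(α ⊕ β)) = max(0.000, 0.122) = 0.122

0.122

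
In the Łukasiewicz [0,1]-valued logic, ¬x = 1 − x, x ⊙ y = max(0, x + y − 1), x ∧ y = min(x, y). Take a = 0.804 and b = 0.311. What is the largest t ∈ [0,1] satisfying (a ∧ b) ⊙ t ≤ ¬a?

0.885

a ∧ b = min(0.804, 0.311) = 0.311
So the left factor is a ∧ b = 0.311.
¬a = 1 − 0.804 = 0.196
So the right-hand bound is ¬a = 0.196.
The residuum of the Łukasiewicz t-norm gives the supremum: min(1, 1 − 0.311 + 0.196).
1 − 0.311 + 0.196 = 0.885, so t = min(1, 0.885) = 0.885.
Check: 0.311 ⊙ 0.885 = max(0, 0.196) = 0.196 ≤ 0.196.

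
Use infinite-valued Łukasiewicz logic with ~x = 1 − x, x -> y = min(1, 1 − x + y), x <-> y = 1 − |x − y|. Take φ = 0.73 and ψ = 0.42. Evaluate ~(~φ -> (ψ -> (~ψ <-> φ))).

~φ = 1 − 0.73 = 0.27
~ψ = 1 − 0.42 = 0.58
~ψ <-> φ = 1 − |0.58 − 0.73| = 1 − 0.15 = 0.85
ψ -> (~ψ <-> φ) = min(1, 1 − 0.42 + 0.85) = min(1, 1.43) = 1.00
~φ -> (ψ -> (~ψ <-> φ)) = min(1, 1 − 0.27 + 1.00) = min(1, 1.73) = 1.00
~(~φ -> (ψ -> (~ψ <-> φ))) = 1 − 1.00 = 0.00

0.00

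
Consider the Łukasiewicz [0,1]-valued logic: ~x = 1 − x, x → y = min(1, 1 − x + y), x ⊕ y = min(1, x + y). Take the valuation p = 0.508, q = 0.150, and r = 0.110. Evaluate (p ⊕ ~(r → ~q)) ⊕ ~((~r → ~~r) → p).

~q = 1 − 0.150 = 0.850
r → ~q = min(1, 1 − 0.110 + 0.850) = min(1, 1.740) = 1.000
~(r → ~q) = 1 − 1.000 = 0.000
p ⊕ ~(r → ~q) = min(1, 0.508 + 0.000) = min(1, 0.508) = 0.508
~r = 1 − 0.110 = 0.890
~~r = 1 − 0.890 = 0.110
~r → ~~r = min(1, 1 − 0.890 + 0.110) = min(1, 0.220) = 0.220
(~r → ~~r) → p = min(1, 1 − 0.220 + 0.508) = min(1, 1.288) = 1.000
~((~r → ~~r) → p) = 1 − 1.000 = 0.000
(p ⊕ ~(r → ~q)) ⊕ ~((~r → ~~r) → p) = min(1, 0.508 + 0.000) = min(1, 0.508) = 0.508

0.508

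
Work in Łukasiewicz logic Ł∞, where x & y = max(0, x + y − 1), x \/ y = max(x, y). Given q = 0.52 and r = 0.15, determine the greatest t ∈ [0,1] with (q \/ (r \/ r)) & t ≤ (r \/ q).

1.00

r \/ r = max(0.15, 0.15) = 0.15
q \/ (r \/ r) = max(0.52, 0.15) = 0.52
So the left factor is q \/ (r \/ r) = 0.52.
r \/ q = max(0.15, 0.52) = 0.52
So the right-hand bound is r \/ q = 0.52.
The residuum of the Łukasiewicz t-norm gives the supremum: min(1, 1 − 0.52 + 0.52).
1 − 0.52 + 0.52 = 1.00, so t = min(1, 1.00) = 1.00.
Check: 0.52 & 1.00 = max(0, 0.52) = 0.52 ≤ 0.52.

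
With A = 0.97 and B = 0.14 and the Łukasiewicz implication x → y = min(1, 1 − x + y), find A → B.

A → B = min(1, 1 − 0.97 + 0.14) = min(1, 0.17) = 0.17
For comparison, the Gödel implication (1 if x ≤ y else y) would give 0.14.

0.17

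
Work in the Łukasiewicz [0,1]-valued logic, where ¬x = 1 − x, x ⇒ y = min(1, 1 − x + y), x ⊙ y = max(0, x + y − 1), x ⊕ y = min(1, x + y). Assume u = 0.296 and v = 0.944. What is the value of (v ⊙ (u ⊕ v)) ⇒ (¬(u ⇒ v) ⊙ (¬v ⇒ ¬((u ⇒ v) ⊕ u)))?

u ⊕ v = min(1, 0.296 + 0.944) = min(1, 1.240) = 1.000
v ⊙ (u ⊕ v) = max(0, 0.944 + 1.000 − 1) = max(0, 0.944) = 0.944
u ⇒ v = min(1, 1 − 0.296 + 0.944) = min(1, 1.648) = 1.000
¬(u ⇒ v) = 1 − 1.000 = 0.000
¬v = 1 − 0.944 = 0.056
(u ⇒ v) ⊕ u = min(1, 1.000 + 0.296) = min(1, 1.296) = 1.000
¬((u ⇒ v) ⊕ u) = 1 − 1.000 = 0.000
¬v ⇒ ¬((u ⇒ v) ⊕ u) = min(1, 1 − 0.056 + 0.000) = min(1, 0.944) = 0.944
¬(u ⇒ v) ⊙ (¬v ⇒ ¬((u ⇒ v) ⊕ u)) = max(0, 0.000 + 0.944 − 1) = max(0, -0.056) = 0.000
(v ⊙ (u ⊕ v)) ⇒ (¬(u ⇒ v) ⊙ (¬v ⇒ ¬((u ⇒ v) ⊕ u))) = min(1, 1 − 0.944 + 0.000) = min(1, 0.056) = 0.056

0.056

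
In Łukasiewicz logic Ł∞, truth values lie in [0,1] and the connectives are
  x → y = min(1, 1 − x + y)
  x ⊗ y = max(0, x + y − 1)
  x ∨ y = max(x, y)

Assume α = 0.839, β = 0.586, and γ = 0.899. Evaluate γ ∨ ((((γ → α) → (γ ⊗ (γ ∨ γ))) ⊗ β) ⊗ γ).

γ → α = min(1, 1 − 0.899 + 0.839) = min(1, 0.940) = 0.940
γ ∨ γ = max(0.899, 0.899) = 0.899
γ ⊗ (γ ∨ γ) = max(0, 0.899 + 0.899 − 1) = max(0, 0.798) = 0.798
(γ → α) → (γ ⊗ (γ ∨ γ)) = min(1, 1 − 0.940 + 0.798) = min(1, 0.858) = 0.858
((γ → α) → (γ ⊗ (γ ∨ γ))) ⊗ β = max(0, 0.858 + 0.586 − 1) = max(0, 0.444) = 0.444
(((γ → α) → (γ ⊗ (γ ∨ γ))) ⊗ β) ⊗ γ = max(0, 0.444 + 0.899 − 1) = max(0, 0.343) = 0.343
γ ∨ ((((γ → α) → (γ ⊗ (γ ∨ γ))) ⊗ β) ⊗ γ) = max(0.899, 0.343) = 0.899

0.899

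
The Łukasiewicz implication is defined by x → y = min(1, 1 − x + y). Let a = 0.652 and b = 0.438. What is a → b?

0.786

a → b = min(1, 1 − 0.652 + 0.438) = min(1, 0.786) = 0.786
For comparison, the Gödel implication (1 if x ≤ y else y) would give 0.438.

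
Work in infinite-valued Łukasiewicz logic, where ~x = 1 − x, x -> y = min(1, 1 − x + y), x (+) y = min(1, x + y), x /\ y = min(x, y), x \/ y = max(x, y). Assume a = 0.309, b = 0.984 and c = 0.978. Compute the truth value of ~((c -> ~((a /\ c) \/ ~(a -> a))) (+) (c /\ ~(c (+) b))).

0.287

a /\ c = min(0.309, 0.978) = 0.309
a -> a = min(1, 1 − 0.309 + 0.309) = min(1, 1.000) = 1.000
~(a -> a) = 1 − 1.000 = 0.000
(a /\ c) \/ ~(a -> a) = max(0.309, 0.000) = 0.309
~((a /\ c) \/ ~(a -> a)) = 1 − 0.309 = 0.691
c -> ~((a /\ c) \/ ~(a -> a)) = min(1, 1 − 0.978 + 0.691) = min(1, 0.713) = 0.713
c (+) b = min(1, 0.978 + 0.984) = min(1, 1.962) = 1.000
~(c (+) b) = 1 − 1.000 = 0.000
c /\ ~(c (+) b) = min(0.978, 0.000) = 0.000
(c -> ~((a /\ c) \/ ~(a -> a))) (+) (c /\ ~(c (+) b)) = min(1, 0.713 + 0.000) = min(1, 0.713) = 0.713
~((c -> ~((a /\ c) \/ ~(a -> a))) (+) (c /\ ~(c (+) b))) = 1 − 0.713 = 0.287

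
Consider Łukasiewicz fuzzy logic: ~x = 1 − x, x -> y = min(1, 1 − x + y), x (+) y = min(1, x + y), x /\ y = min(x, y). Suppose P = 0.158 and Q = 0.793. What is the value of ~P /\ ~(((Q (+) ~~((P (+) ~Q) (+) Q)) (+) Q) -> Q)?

~P = 1 − 0.158 = 0.842
~Q = 1 − 0.793 = 0.207
P (+) ~Q = min(1, 0.158 + 0.207) = min(1, 0.365) = 0.365
(P (+) ~Q) (+) Q = min(1, 0.365 + 0.793) = min(1, 1.158) = 1.000
~((P (+) ~Q) (+) Q) = 1 − 1.000 = 0.000
~~((P (+) ~Q) (+) Q) = 1 − 0.000 = 1.000
Q (+) ~~((P (+) ~Q) (+) Q) = min(1, 0.793 + 1.000) = min(1, 1.793) = 1.000
(Q (+) ~~((P (+) ~Q) (+) Q)) (+) Q = min(1, 1.000 + 0.793) = min(1, 1.793) = 1.000
((Q (+) ~~((P (+) ~Q) (+) Q)) (+) Q) -> Q = min(1, 1 − 1.000 + 0.793) = min(1, 0.793) = 0.793
~(((Q (+) ~~((P (+) ~Q) (+) Q)) (+) Q) -> Q) = 1 − 0.793 = 0.207
~P /\ ~(((Q (+) ~~((P (+) ~Q) (+) Q)) (+) Q) -> Q) = min(0.842, 0.207) = 0.207

0.207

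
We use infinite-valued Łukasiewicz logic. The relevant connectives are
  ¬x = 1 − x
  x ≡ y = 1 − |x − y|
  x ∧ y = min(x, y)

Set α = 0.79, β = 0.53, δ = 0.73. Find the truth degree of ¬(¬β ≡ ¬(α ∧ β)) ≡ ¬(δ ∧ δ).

0.73

¬β = 1 − 0.53 = 0.47
α ∧ β = min(0.79, 0.53) = 0.53
¬(α ∧ β) = 1 − 0.53 = 0.47
¬β ≡ ¬(α ∧ β) = 1 − |0.47 − 0.47| = 1 − 0.00 = 1.00
¬(¬β ≡ ¬(α ∧ β)) = 1 − 1.00 = 0.00
δ ∧ δ = min(0.73, 0.73) = 0.73
¬(δ ∧ δ) = 1 − 0.73 = 0.27
¬(¬β ≡ ¬(α ∧ β)) ≡ ¬(δ ∧ δ) = 1 − |0.00 − 0.27| = 1 − 0.27 = 0.73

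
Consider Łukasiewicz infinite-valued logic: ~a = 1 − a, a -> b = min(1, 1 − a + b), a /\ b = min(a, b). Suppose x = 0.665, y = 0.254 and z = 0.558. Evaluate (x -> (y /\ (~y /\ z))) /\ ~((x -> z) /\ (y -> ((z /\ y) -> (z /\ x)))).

0.107

~y = 1 − 0.254 = 0.746
~y /\ z = min(0.746, 0.558) = 0.558
y /\ (~y /\ z) = min(0.254, 0.558) = 0.254
x -> (y /\ (~y /\ z)) = min(1, 1 − 0.665 + 0.254) = min(1, 0.589) = 0.589
x -> z = min(1, 1 − 0.665 + 0.558) = min(1, 0.893) = 0.893
z /\ y = min(0.558, 0.254) = 0.254
z /\ x = min(0.558, 0.665) = 0.558
(z /\ y) -> (z /\ x) = min(1, 1 − 0.254 + 0.558) = min(1, 1.304) = 1.000
y -> ((z /\ y) -> (z /\ x)) = min(1, 1 − 0.254 + 1.000) = min(1, 1.746) = 1.000
(x -> z) /\ (y -> ((z /\ y) -> (z /\ x))) = min(0.893, 1.000) = 0.893
~((x -> z) /\ (y -> ((z /\ y) -> (z /\ x)))) = 1 − 0.893 = 0.107
(x -> (y /\ (~y /\ z))) /\ ~((x -> z) /\ (y -> ((z /\ y) -> (z /\ x)))) = min(0.589, 0.107) = 0.107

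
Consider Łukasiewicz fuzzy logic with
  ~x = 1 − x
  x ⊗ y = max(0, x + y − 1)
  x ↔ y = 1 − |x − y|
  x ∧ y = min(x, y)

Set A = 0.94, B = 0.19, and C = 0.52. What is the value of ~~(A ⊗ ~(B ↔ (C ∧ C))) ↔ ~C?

0.79

C ∧ C = min(0.52, 0.52) = 0.52
B ↔ (C ∧ C) = 1 − |0.19 − 0.52| = 1 − 0.33 = 0.67
~(B ↔ (C ∧ C)) = 1 − 0.67 = 0.33
A ⊗ ~(B ↔ (C ∧ C)) = max(0, 0.94 + 0.33 − 1) = max(0, 0.27) = 0.27
~(A ⊗ ~(B ↔ (C ∧ C))) = 1 − 0.27 = 0.73
~~(A ⊗ ~(B ↔ (C ∧ C))) = 1 − 0.73 = 0.27
~C = 1 − 0.52 = 0.48
~~(A ⊗ ~(B ↔ (C ∧ C))) ↔ ~C = 1 − |0.27 − 0.48| = 1 − 0.21 = 0.79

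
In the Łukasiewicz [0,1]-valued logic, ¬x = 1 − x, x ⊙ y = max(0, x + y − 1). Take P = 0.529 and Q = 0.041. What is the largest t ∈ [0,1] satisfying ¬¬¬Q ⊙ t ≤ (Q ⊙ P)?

0.041

¬Q = 1 − 0.041 = 0.959
¬¬Q = 1 − 0.959 = 0.041
¬¬¬Q = 1 − 0.041 = 0.959
So the left factor is ¬¬¬Q = 0.959.
Q ⊙ P = max(0, 0.041 + 0.529 − 1) = max(0, -0.430) = 0.000
So the right-hand bound is Q ⊙ P = 0.000.
The residuum of the Łukasiewicz t-norm gives the supremum: min(1, 1 − 0.959 + 0.000).
1 − 0.959 + 0.000 = 0.041, so t = min(1, 0.041) = 0.041.
Check: 0.959 ⊙ 0.041 = max(0, 0.000) = 0.000 ≤ 0.000.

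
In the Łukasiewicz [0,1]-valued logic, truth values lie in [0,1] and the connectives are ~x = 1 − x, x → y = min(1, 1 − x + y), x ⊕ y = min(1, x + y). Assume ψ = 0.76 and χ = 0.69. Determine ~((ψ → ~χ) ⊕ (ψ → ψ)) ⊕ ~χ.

~χ = 1 − 0.69 = 0.31
ψ → ~χ = min(1, 1 − 0.76 + 0.31) = min(1, 0.55) = 0.55
ψ → ψ = min(1, 1 − 0.76 + 0.76) = min(1, 1.00) = 1.00
(ψ → ~χ) ⊕ (ψ → ψ) = min(1, 0.55 + 1.00) = min(1, 1.55) = 1.00
~((ψ → ~χ) ⊕ (ψ → ψ)) = 1 − 1.00 = 0.00
~((ψ → ~χ) ⊕ (ψ → ψ)) ⊕ ~χ = min(1, 0.00 + 0.31) = min(1, 0.31) = 0.31

0.31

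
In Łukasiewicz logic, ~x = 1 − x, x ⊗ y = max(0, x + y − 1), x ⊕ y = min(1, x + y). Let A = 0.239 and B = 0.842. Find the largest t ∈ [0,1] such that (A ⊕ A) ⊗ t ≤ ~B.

0.680

A ⊕ A = min(1, 0.239 + 0.239) = min(1, 0.478) = 0.478
So the left factor is A ⊕ A = 0.478.
~B = 1 − 0.842 = 0.158
So the right-hand bound is ~B = 0.158.
The residuum of the Łukasiewicz t-norm gives the supremum: min(1, 1 − 0.478 + 0.158).
1 − 0.478 + 0.158 = 0.680, so t = min(1, 0.680) = 0.680.
Check: 0.478 ⊗ 0.680 = max(0, 0.158) = 0.158 ≤ 0.158.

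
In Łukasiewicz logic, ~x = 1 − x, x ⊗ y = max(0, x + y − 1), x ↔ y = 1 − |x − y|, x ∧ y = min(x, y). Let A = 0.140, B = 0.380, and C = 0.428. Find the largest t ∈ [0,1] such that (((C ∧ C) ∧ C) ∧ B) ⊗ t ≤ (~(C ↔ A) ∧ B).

C ∧ C = min(0.428, 0.428) = 0.428
(C ∧ C) ∧ C = min(0.428, 0.428) = 0.428
((C ∧ C) ∧ C) ∧ B = min(0.428, 0.380) = 0.380
So the left factor is ((C ∧ C) ∧ C) ∧ B = 0.380.
C ↔ A = 1 − |0.428 − 0.140| = 1 − 0.288 = 0.712
~(C ↔ A) = 1 − 0.712 = 0.288
~(C ↔ A) ∧ B = min(0.288, 0.380) = 0.288
So the right-hand bound is ~(C ↔ A) ∧ B = 0.288.
The residuum of the Łukasiewicz t-norm gives the supremum: min(1, 1 − 0.380 + 0.288).
1 − 0.380 + 0.288 = 0.908, so t = min(1, 0.908) = 0.908.
Check: 0.380 ⊗ 0.908 = max(0, 0.288) = 0.288 ≤ 0.288.

0.908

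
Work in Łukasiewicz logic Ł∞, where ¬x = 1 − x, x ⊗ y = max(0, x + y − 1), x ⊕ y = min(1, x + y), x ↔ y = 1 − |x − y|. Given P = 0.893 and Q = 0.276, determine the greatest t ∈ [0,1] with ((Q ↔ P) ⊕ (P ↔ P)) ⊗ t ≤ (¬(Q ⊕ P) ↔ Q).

Q ↔ P = 1 − |0.276 − 0.893| = 1 − 0.617 = 0.383
P ↔ P = 1 − |0.893 − 0.893| = 1 − 0.000 = 1.000
(Q ↔ P) ⊕ (P ↔ P) = min(1, 0.383 + 1.000) = min(1, 1.383) = 1.000
So the left factor is (Q ↔ P) ⊕ (P ↔ P) = 1.000.
Q ⊕ P = min(1, 0.276 + 0.893) = min(1, 1.169) = 1.000
¬(Q ⊕ P) = 1 − 1.000 = 0.000
¬(Q ⊕ P) ↔ Q = 1 − |0.000 − 0.276| = 1 − 0.276 = 0.724
So the right-hand bound is ¬(Q ⊕ P) ↔ Q = 0.724.
The residuum of the Łukasiewicz t-norm gives the supremum: min(1, 1 − 1.000 + 0.724).
1 − 1.000 + 0.724 = 0.724, so t = min(1, 0.724) = 0.724.
Check: 1.000 ⊗ 0.724 = max(0, 0.724) = 0.724 ≤ 0.724.

0.724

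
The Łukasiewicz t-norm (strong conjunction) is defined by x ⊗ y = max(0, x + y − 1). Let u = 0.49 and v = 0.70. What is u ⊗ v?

0.19

u ⊗ v = max(0, 0.49 + 0.70 − 1) = max(0, 0.19) = 0.19
For comparison, the Gödel (minimum) t-norm min(x, y) would give 0.49.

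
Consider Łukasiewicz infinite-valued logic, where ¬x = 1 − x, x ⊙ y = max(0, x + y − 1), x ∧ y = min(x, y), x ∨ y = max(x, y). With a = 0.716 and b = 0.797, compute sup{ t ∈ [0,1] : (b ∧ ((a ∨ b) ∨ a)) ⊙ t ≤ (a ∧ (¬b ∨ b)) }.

a ∨ b = max(0.716, 0.797) = 0.797
(a ∨ b) ∨ a = max(0.797, 0.716) = 0.797
b ∧ ((a ∨ b) ∨ a) = min(0.797, 0.797) = 0.797
So the left factor is b ∧ ((a ∨ b) ∨ a) = 0.797.
¬b = 1 − 0.797 = 0.203
¬b ∨ b = max(0.203, 0.797) = 0.797
a ∧ (¬b ∨ b) = min(0.716, 0.797) = 0.716
So the right-hand bound is a ∧ (¬b ∨ b) = 0.716.
The residuum of the Łukasiewicz t-norm gives the supremum: min(1, 1 − 0.797 + 0.716).
1 − 0.797 + 0.716 = 0.919, so t = min(1, 0.919) = 0.919.
Check: 0.797 ⊙ 0.919 = max(0, 0.716) = 0.716 ≤ 0.716.

0.919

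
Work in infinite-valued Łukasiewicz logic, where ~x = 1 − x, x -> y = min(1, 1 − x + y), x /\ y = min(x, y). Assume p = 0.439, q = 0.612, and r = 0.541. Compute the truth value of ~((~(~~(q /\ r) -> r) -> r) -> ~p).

0.439

q /\ r = min(0.612, 0.541) = 0.541
~(q /\ r) = 1 − 0.541 = 0.459
~~(q /\ r) = 1 − 0.459 = 0.541
~~(q /\ r) -> r = min(1, 1 − 0.541 + 0.541) = min(1, 1.000) = 1.000
~(~~(q /\ r) -> r) = 1 − 1.000 = 0.000
~(~~(q /\ r) -> r) -> r = min(1, 1 − 0.000 + 0.541) = min(1, 1.541) = 1.000
~p = 1 − 0.439 = 0.561
(~(~~(q /\ r) -> r) -> r) -> ~p = min(1, 1 − 1.000 + 0.561) = min(1, 0.561) = 0.561
~((~(~~(q /\ r) -> r) -> r) -> ~p) = 1 − 0.561 = 0.439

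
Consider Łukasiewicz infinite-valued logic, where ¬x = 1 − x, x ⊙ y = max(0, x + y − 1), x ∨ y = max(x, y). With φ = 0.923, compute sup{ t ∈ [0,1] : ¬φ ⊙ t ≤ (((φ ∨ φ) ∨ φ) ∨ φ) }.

¬φ = 1 − 0.923 = 0.077
So the left factor is ¬φ = 0.077.
φ ∨ φ = max(0.923, 0.923) = 0.923
(φ ∨ φ) ∨ φ = max(0.923, 0.923) = 0.923
((φ ∨ φ) ∨ φ) ∨ φ = max(0.923, 0.923) = 0.923
So the right-hand bound is ((φ ∨ φ) ∨ φ) ∨ φ = 0.923.
The residuum of the Łukasiewicz t-norm gives the supremum: min(1, 1 − 0.077 + 0.923).
1 − 0.077 + 0.923 = 1.846, so t = min(1, 1.846) = 1.000.
Check: 0.077 ⊙ 1.000 = max(0, 0.077) = 0.077 ≤ 0.923.

1.000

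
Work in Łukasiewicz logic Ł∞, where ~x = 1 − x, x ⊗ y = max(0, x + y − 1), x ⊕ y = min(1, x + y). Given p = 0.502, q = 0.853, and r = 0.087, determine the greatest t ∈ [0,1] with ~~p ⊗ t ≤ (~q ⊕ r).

0.732

~p = 1 − 0.502 = 0.498
~~p = 1 − 0.498 = 0.502
So the left factor is ~~p = 0.502.
~q = 1 − 0.853 = 0.147
~q ⊕ r = min(1, 0.147 + 0.087) = min(1, 0.234) = 0.234
So the right-hand bound is ~q ⊕ r = 0.234.
The residuum of the Łukasiewicz t-norm gives the supremum: min(1, 1 − 0.502 + 0.234).
1 − 0.502 + 0.234 = 0.732, so t = min(1, 0.732) = 0.732.
Check: 0.502 ⊗ 0.732 = max(0, 0.234) = 0.234 ≤ 0.234.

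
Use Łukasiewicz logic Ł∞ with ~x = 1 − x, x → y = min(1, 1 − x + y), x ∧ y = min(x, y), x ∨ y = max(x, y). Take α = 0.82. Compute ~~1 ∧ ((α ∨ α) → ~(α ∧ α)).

~1 = 1 − 1.00 = 0.00
~~1 = 1 − 0.00 = 1.00
α ∨ α = max(0.82, 0.82) = 0.82
α ∧ α = min(0.82, 0.82) = 0.82
~(α ∧ α) = 1 − 0.82 = 0.18
(α ∨ α) → ~(α ∧ α) = min(1, 1 − 0.82 + 0.18) = min(1, 0.36) = 0.36
~~1 ∧ ((α ∨ α) → ~(α ∧ α)) = min(1.00, 0.36) = 0.36

0.36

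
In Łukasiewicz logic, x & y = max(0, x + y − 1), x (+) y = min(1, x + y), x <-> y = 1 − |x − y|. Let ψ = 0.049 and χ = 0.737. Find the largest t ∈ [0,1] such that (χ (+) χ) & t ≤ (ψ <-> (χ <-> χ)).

0.049

χ (+) χ = min(1, 0.737 + 0.737) = min(1, 1.474) = 1.000
So the left factor is χ (+) χ = 1.000.
χ <-> χ = 1 − |0.737 − 0.737| = 1 − 0.000 = 1.000
ψ <-> (χ <-> χ) = 1 − |0.049 − 1.000| = 1 − 0.951 = 0.049
So the right-hand bound is ψ <-> (χ <-> χ) = 0.049.
The residuum of the Łukasiewicz t-norm gives the supremum: min(1, 1 − 1.000 + 0.049).
1 − 1.000 + 0.049 = 0.049, so t = min(1, 0.049) = 0.049.
Check: 1.000 & 0.049 = max(0, 0.049) = 0.049 ≤ 0.049.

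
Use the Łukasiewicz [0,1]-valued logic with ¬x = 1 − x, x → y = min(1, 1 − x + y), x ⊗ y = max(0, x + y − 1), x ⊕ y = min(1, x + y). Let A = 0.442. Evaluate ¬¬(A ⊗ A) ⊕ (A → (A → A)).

1.000

A ⊗ A = max(0, 0.442 + 0.442 − 1) = max(0, -0.116) = 0.000
¬(A ⊗ A) = 1 − 0.000 = 1.000
¬¬(A ⊗ A) = 1 − 1.000 = 0.000
A → A = min(1, 1 − 0.442 + 0.442) = min(1, 1.000) = 1.000
A → (A → A) = min(1, 1 − 0.442 + 1.000) = min(1, 1.558) = 1.000
¬¬(A ⊗ A) ⊕ (A → (A → A)) = min(1, 0.000 + 1.000) = min(1, 1.000) = 1.000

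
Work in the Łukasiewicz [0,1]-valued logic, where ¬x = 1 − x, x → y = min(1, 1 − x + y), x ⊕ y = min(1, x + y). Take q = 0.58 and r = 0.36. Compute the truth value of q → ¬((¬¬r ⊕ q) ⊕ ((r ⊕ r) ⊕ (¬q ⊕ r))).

0.42

¬r = 1 − 0.36 = 0.64
¬¬r = 1 − 0.64 = 0.36
¬¬r ⊕ q = min(1, 0.36 + 0.58) = min(1, 0.94) = 0.94
r ⊕ r = min(1, 0.36 + 0.36) = min(1, 0.72) = 0.72
¬q = 1 − 0.58 = 0.42
¬q ⊕ r = min(1, 0.42 + 0.36) = min(1, 0.78) = 0.78
(r ⊕ r) ⊕ (¬q ⊕ r) = min(1, 0.72 + 0.78) = min(1, 1.50) = 1.00
(¬¬r ⊕ q) ⊕ ((r ⊕ r) ⊕ (¬q ⊕ r)) = min(1, 0.94 + 1.00) = min(1, 1.94) = 1.00
¬((¬¬r ⊕ q) ⊕ ((r ⊕ r) ⊕ (¬q ⊕ r))) = 1 − 1.00 = 0.00
q → ¬((¬¬r ⊕ q) ⊕ ((r ⊕ r) ⊕ (¬q ⊕ r))) = min(1, 1 − 0.58 + 0.00) = min(1, 0.42) = 0.42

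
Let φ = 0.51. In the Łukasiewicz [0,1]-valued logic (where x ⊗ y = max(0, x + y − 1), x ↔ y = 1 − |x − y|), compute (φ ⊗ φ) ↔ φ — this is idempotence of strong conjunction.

φ ⊗ φ = max(0, 0.51 + 0.51 − 1) = max(0, 0.02) = 0.02
(φ ⊗ φ) ↔ φ = 1 − |0.02 − 0.51| = 1 − 0.49 = 0.51
(The value 0.51 < 1 shows this instance is not satisfied; fails in Ł∞ since a ⊗ a = max(0, 2a−1) ≠ a in general.)

0.51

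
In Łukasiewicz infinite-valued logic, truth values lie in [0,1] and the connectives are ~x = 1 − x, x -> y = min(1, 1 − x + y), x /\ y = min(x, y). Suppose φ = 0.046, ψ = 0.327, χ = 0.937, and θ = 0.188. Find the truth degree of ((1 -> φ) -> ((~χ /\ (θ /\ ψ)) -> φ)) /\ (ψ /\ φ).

0.046

1 -> φ = min(1, 1 − 1.000 + 0.046) = min(1, 0.046) = 0.046
~χ = 1 − 0.937 = 0.063
θ /\ ψ = min(0.188, 0.327) = 0.188
~χ /\ (θ /\ ψ) = min(0.063, 0.188) = 0.063
(~χ /\ (θ /\ ψ)) -> φ = min(1, 1 − 0.063 + 0.046) = min(1, 0.983) = 0.983
(1 -> φ) -> ((~χ /\ (θ /\ ψ)) -> φ) = min(1, 1 − 0.046 + 0.983) = min(1, 1.937) = 1.000
ψ /\ φ = min(0.327, 0.046) = 0.046
((1 -> φ) -> ((~χ /\ (θ /\ ψ)) -> φ)) /\ (ψ /\ φ) = min(1.000, 0.046) = 0.046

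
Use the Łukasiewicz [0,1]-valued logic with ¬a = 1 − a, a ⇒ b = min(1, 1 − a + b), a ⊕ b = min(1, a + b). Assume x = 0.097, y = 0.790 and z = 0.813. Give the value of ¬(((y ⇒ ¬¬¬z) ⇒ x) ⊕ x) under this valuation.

¬z = 1 − 0.813 = 0.187
¬¬z = 1 − 0.187 = 0.813
¬¬¬z = 1 − 0.813 = 0.187
y ⇒ ¬¬¬z = min(1, 1 − 0.790 + 0.187) = min(1, 0.397) = 0.397
(y ⇒ ¬¬¬z) ⇒ x = min(1, 1 − 0.397 + 0.097) = min(1, 0.700) = 0.700
((y ⇒ ¬¬¬z) ⇒ x) ⊕ x = min(1, 0.700 + 0.097) = min(1, 0.797) = 0.797
¬(((y ⇒ ¬¬¬z) ⇒ x) ⊕ x) = 1 − 0.797 = 0.203

0.203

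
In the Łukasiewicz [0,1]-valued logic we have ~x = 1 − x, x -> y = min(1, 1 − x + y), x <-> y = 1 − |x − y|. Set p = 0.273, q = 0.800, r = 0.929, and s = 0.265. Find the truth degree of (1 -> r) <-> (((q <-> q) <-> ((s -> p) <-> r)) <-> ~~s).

1 -> r = min(1, 1 − 1.000 + 0.929) = min(1, 0.929) = 0.929
q <-> q = 1 − |0.800 − 0.800| = 1 − 0.000 = 1.000
s -> p = min(1, 1 − 0.265 + 0.273) = min(1, 1.008) = 1.000
(s -> p) <-> r = 1 − |1.000 − 0.929| = 1 − 0.071 = 0.929
(q <-> q) <-> ((s -> p) <-> r) = 1 − |1.000 − 0.929| = 1 − 0.071 = 0.929
~s = 1 − 0.265 = 0.735
~~s = 1 − 0.735 = 0.265
((q <-> q) <-> ((s -> p) <-> r)) <-> ~~s = 1 − |0.929 − 0.265| = 1 − 0.664 = 0.336
(1 -> r) <-> (((q <-> q) <-> ((s -> p) <-> r)) <-> ~~s) = 1 − |0.929 − 0.336| = 1 − 0.593 = 0.407

0.407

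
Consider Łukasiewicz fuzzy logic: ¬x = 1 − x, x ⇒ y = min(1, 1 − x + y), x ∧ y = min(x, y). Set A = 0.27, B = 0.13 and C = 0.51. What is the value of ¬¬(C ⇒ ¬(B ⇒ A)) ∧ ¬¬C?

B ⇒ A = min(1, 1 − 0.13 + 0.27) = min(1, 1.14) = 1.00
¬(B ⇒ A) = 1 − 1.00 = 0.00
C ⇒ ¬(B ⇒ A) = min(1, 1 − 0.51 + 0.00) = min(1, 0.49) = 0.49
¬(C ⇒ ¬(B ⇒ A)) = 1 − 0.49 = 0.51
¬¬(C ⇒ ¬(B ⇒ A)) = 1 − 0.51 = 0.49
¬C = 1 − 0.51 = 0.49
¬¬C = 1 − 0.49 = 0.51
¬¬(C ⇒ ¬(B ⇒ A)) ∧ ¬¬C = min(0.49, 0.51) = 0.49

0.49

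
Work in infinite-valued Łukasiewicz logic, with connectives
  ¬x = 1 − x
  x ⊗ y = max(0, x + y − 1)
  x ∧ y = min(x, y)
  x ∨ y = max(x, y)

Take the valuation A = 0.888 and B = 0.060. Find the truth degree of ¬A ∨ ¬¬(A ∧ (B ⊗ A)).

¬A = 1 − 0.888 = 0.112
B ⊗ A = max(0, 0.060 + 0.888 − 1) = max(0, -0.052) = 0.000
A ∧ (B ⊗ A) = min(0.888, 0.000) = 0.000
¬(A ∧ (B ⊗ A)) = 1 − 0.000 = 1.000
¬¬(A ∧ (B ⊗ A)) = 1 − 1.000 = 0.000
¬A ∨ ¬¬(A ∧ (B ⊗ A)) = max(0.112, 0.000) = 0.112

0.112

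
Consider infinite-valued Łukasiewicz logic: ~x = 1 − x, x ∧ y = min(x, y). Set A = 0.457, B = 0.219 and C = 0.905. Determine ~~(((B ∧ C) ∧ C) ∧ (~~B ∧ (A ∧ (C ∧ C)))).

B ∧ C = min(0.219, 0.905) = 0.219
(B ∧ C) ∧ C = min(0.219, 0.905) = 0.219
~B = 1 − 0.219 = 0.781
~~B = 1 − 0.781 = 0.219
C ∧ C = min(0.905, 0.905) = 0.905
A ∧ (C ∧ C) = min(0.457, 0.905) = 0.457
~~B ∧ (A ∧ (C ∧ C)) = min(0.219, 0.457) = 0.219
((B ∧ C) ∧ C) ∧ (~~B ∧ (A ∧ (C ∧ C))) = min(0.219, 0.219) = 0.219
~(((B ∧ C) ∧ C) ∧ (~~B ∧ (A ∧ (C ∧ C)))) = 1 − 0.219 = 0.781
~~(((B ∧ C) ∧ C) ∧ (~~B ∧ (A ∧ (C ∧ C)))) = 1 − 0.781 = 0.219

0.219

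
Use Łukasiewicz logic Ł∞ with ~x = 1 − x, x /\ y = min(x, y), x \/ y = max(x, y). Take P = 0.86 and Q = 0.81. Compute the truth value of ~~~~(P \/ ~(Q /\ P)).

0.86

Q /\ P = min(0.81, 0.86) = 0.81
~(Q /\ P) = 1 − 0.81 = 0.19
P \/ ~(Q /\ P) = max(0.86, 0.19) = 0.86
~(P \/ ~(Q /\ P)) = 1 − 0.86 = 0.14
~~(P \/ ~(Q /\ P)) = 1 − 0.14 = 0.86
~~~(P \/ ~(Q /\ P)) = 1 − 0.86 = 0.14
~~~~(P \/ ~(Q /\ P)) = 1 − 0.14 = 0.86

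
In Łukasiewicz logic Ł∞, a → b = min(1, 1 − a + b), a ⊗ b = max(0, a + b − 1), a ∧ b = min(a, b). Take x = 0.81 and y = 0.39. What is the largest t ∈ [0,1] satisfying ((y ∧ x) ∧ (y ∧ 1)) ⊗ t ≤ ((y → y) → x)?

y ∧ x = min(0.39, 0.81) = 0.39
y ∧ 1 = min(0.39, 1.00) = 0.39
(y ∧ x) ∧ (y ∧ 1) = min(0.39, 0.39) = 0.39
So the left factor is (y ∧ x) ∧ (y ∧ 1) = 0.39.
y → y = min(1, 1 − 0.39 + 0.39) = min(1, 1.00) = 1.00
(y → y) → x = min(1, 1 − 1.00 + 0.81) = min(1, 0.81) = 0.81
So the right-hand bound is (y → y) → x = 0.81.
The residuum of the Łukasiewicz t-norm gives the supremum: min(1, 1 − 0.39 + 0.81).
1 − 0.39 + 0.81 = 1.42, so t = min(1, 1.42) = 1.00.
Check: 0.39 ⊗ 1.00 = max(0, 0.39) = 0.39 ≤ 0.81.

1.00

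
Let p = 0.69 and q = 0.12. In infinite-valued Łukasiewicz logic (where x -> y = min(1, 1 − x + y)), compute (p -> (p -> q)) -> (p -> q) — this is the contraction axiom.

0.69

p -> q = min(1, 1 − 0.69 + 0.12) = min(1, 0.43) = 0.43
p -> (p -> q) = min(1, 1 − 0.69 + 0.43) = min(1, 0.74) = 0.74
(p -> (p -> q)) -> (p -> q) = min(1, 1 − 0.74 + 0.43) = min(1, 0.69) = 0.69
(The value 0.69 < 1 shows this instance is not satisfied; fails in Ł∞ (the t-norm is not idempotent).)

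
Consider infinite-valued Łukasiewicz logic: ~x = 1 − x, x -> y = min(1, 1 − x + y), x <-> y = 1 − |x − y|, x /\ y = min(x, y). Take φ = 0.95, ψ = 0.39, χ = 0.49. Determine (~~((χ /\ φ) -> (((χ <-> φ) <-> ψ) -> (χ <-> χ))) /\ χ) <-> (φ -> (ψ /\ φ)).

χ /\ φ = min(0.49, 0.95) = 0.49
χ <-> φ = 1 − |0.49 − 0.95| = 1 − 0.46 = 0.54
(χ <-> φ) <-> ψ = 1 − |0.54 − 0.39| = 1 − 0.15 = 0.85
χ <-> χ = 1 − |0.49 − 0.49| = 1 − 0.00 = 1.00
((χ <-> φ) <-> ψ) -> (χ <-> χ) = min(1, 1 − 0.85 + 1.00) = min(1, 1.15) = 1.00
(χ /\ φ) -> (((χ <-> φ) <-> ψ) -> (χ <-> χ)) = min(1, 1 − 0.49 + 1.00) = min(1, 1.51) = 1.00
~((χ /\ φ) -> (((χ <-> φ) <-> ψ) -> (χ <-> χ))) = 1 − 1.00 = 0.00
~~((χ /\ φ) -> (((χ <-> φ) <-> ψ) -> (χ <-> χ))) = 1 − 0.00 = 1.00
~~((χ /\ φ) -> (((χ <-> φ) <-> ψ) -> (χ <-> χ))) /\ χ = min(1.00, 0.49) = 0.49
ψ /\ φ = min(0.39, 0.95) = 0.39
φ -> (ψ /\ φ) = min(1, 1 − 0.95 + 0.39) = min(1, 0.44) = 0.44
(~~((χ /\ φ) -> (((χ <-> φ) <-> ψ) -> (χ <-> χ))) /\ χ) <-> (φ -> (ψ /\ φ)) = 1 − |0.49 − 0.44| = 1 − 0.05 = 0.95

0.95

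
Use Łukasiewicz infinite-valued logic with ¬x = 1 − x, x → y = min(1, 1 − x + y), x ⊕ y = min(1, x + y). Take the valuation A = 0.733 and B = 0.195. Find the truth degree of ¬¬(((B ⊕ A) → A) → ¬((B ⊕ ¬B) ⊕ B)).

0.195

B ⊕ A = min(1, 0.195 + 0.733) = min(1, 0.928) = 0.928
(B ⊕ A) → A = min(1, 1 − 0.928 + 0.733) = min(1, 0.805) = 0.805
¬B = 1 − 0.195 = 0.805
B ⊕ ¬B = min(1, 0.195 + 0.805) = min(1, 1.000) = 1.000
(B ⊕ ¬B) ⊕ B = min(1, 1.000 + 0.195) = min(1, 1.195) = 1.000
¬((B ⊕ ¬B) ⊕ B) = 1 − 1.000 = 0.000
((B ⊕ A) → A) → ¬((B ⊕ ¬B) ⊕ B) = min(1, 1 − 0.805 + 0.000) = min(1, 0.195) = 0.195
¬(((B ⊕ A) → A) → ¬((B ⊕ ¬B) ⊕ B)) = 1 − 0.195 = 0.805
¬¬(((B ⊕ A) → A) → ¬((B ⊕ ¬B) ⊕ B)) = 1 − 0.805 = 0.195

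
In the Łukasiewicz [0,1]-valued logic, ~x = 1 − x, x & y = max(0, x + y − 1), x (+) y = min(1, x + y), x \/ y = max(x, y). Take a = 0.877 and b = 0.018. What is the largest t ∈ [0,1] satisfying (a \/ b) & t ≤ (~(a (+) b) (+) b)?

a \/ b = max(0.877, 0.018) = 0.877
So the left factor is a \/ b = 0.877.
a (+) b = min(1, 0.877 + 0.018) = min(1, 0.895) = 0.895
~(a (+) b) = 1 − 0.895 = 0.105
~(a (+) b) (+) b = min(1, 0.105 + 0.018) = min(1, 0.123) = 0.123
So the right-hand bound is ~(a (+) b) (+) b = 0.123.
The residuum of the Łukasiewicz t-norm gives the supremum: min(1, 1 − 0.877 + 0.123).
1 − 0.877 + 0.123 = 0.246, so t = min(1, 0.246) = 0.246.
Check: 0.877 & 0.246 = max(0, 0.123) = 0.123 ≤ 0.123.

0.246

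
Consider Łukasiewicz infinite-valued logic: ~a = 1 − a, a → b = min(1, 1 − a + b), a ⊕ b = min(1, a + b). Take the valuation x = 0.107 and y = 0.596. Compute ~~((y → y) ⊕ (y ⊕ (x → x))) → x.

y → y = min(1, 1 − 0.596 + 0.596) = min(1, 1.000) = 1.000
x → x = min(1, 1 − 0.107 + 0.107) = min(1, 1.000) = 1.000
y ⊕ (x → x) = min(1, 0.596 + 1.000) = min(1, 1.596) = 1.000
(y → y) ⊕ (y ⊕ (x → x)) = min(1, 1.000 + 1.000) = min(1, 2.000) = 1.000
~((y → y) ⊕ (y ⊕ (x → x))) = 1 − 1.000 = 0.000
~~((y → y) ⊕ (y ⊕ (x → x))) = 1 − 0.000 = 1.000
~~((y → y) ⊕ (y ⊕ (x → x))) → x = min(1, 1 − 1.000 + 0.107) = min(1, 0.107) = 0.107

0.107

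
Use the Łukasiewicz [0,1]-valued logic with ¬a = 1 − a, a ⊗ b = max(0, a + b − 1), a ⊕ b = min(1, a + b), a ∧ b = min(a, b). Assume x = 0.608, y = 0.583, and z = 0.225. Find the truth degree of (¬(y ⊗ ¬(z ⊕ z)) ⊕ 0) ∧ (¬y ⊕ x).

z ⊕ z = min(1, 0.225 + 0.225) = min(1, 0.450) = 0.450
¬(z ⊕ z) = 1 − 0.450 = 0.550
y ⊗ ¬(z ⊕ z) = max(0, 0.583 + 0.550 − 1) = max(0, 0.133) = 0.133
¬(y ⊗ ¬(z ⊕ z)) = 1 − 0.133 = 0.867
¬(y ⊗ ¬(z ⊕ z)) ⊕ 0 = min(1, 0.867 + 0.000) = min(1, 0.867) = 0.867
¬y = 1 − 0.583 = 0.417
¬y ⊕ x = min(1, 0.417 + 0.608) = min(1, 1.025) = 1.000
(¬(y ⊗ ¬(z ⊕ z)) ⊕ 0) ∧ (¬y ⊕ x) = min(0.867, 1.000) = 0.867

0.867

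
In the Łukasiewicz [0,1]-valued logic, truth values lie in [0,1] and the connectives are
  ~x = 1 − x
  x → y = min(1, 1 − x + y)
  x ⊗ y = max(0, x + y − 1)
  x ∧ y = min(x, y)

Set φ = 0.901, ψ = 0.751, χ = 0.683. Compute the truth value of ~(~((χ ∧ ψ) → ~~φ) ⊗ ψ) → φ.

χ ∧ ψ = min(0.683, 0.751) = 0.683
~φ = 1 − 0.901 = 0.099
~~φ = 1 − 0.099 = 0.901
(χ ∧ ψ) → ~~φ = min(1, 1 − 0.683 + 0.901) = min(1, 1.218) = 1.000
~((χ ∧ ψ) → ~~φ) = 1 − 1.000 = 0.000
~((χ ∧ ψ) → ~~φ) ⊗ ψ = max(0, 0.000 + 0.751 − 1) = max(0, -0.249) = 0.000
~(~((χ ∧ ψ) → ~~φ) ⊗ ψ) = 1 − 0.000 = 1.000
~(~((χ ∧ ψ) → ~~φ) ⊗ ψ) → φ = min(1, 1 − 1.000 + 0.901) = min(1, 0.901) = 0.901

0.901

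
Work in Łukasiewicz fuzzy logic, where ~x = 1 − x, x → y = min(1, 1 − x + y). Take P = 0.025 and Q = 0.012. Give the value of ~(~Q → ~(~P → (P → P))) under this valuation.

0.988

~Q = 1 − 0.012 = 0.988
~P = 1 − 0.025 = 0.975
P → P = min(1, 1 − 0.025 + 0.025) = min(1, 1.000) = 1.000
~P → (P → P) = min(1, 1 − 0.975 + 1.000) = min(1, 1.025) = 1.000
~(~P → (P → P)) = 1 − 1.000 = 0.000
~Q → ~(~P → (P → P)) = min(1, 1 − 0.988 + 0.000) = min(1, 0.012) = 0.012
~(~Q → ~(~P → (P → P))) = 1 − 0.012 = 0.988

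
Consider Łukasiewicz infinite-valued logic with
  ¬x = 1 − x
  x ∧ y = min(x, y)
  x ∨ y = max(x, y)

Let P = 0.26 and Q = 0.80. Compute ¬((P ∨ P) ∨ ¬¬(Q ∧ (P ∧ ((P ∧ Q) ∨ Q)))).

0.74

P ∨ P = max(0.26, 0.26) = 0.26
P ∧ Q = min(0.26, 0.80) = 0.26
(P ∧ Q) ∨ Q = max(0.26, 0.80) = 0.80
P ∧ ((P ∧ Q) ∨ Q) = min(0.26, 0.80) = 0.26
Q ∧ (P ∧ ((P ∧ Q) ∨ Q)) = min(0.80, 0.26) = 0.26
¬(Q ∧ (P ∧ ((P ∧ Q) ∨ Q))) = 1 − 0.26 = 0.74
¬¬(Q ∧ (P ∧ ((P ∧ Q) ∨ Q))) = 1 − 0.74 = 0.26
(P ∨ P) ∨ ¬¬(Q ∧ (P ∧ ((P ∧ Q) ∨ Q))) = max(0.26, 0.26) = 0.26
¬((P ∨ P) ∨ ¬¬(Q ∧ (P ∧ ((P ∧ Q) ∨ Q)))) = 1 − 0.26 = 0.74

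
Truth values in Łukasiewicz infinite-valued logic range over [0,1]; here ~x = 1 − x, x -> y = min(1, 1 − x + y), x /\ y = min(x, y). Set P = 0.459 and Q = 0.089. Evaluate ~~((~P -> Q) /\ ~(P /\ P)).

0.541

~P = 1 − 0.459 = 0.541
~P -> Q = min(1, 1 − 0.541 + 0.089) = min(1, 0.548) = 0.548
P /\ P = min(0.459, 0.459) = 0.459
~(P /\ P) = 1 − 0.459 = 0.541
(~P -> Q) /\ ~(P /\ P) = min(0.548, 0.541) = 0.541
~((~P -> Q) /\ ~(P /\ P)) = 1 − 0.541 = 0.459
~~((~P -> Q) /\ ~(P /\ P)) = 1 − 0.459 = 0.541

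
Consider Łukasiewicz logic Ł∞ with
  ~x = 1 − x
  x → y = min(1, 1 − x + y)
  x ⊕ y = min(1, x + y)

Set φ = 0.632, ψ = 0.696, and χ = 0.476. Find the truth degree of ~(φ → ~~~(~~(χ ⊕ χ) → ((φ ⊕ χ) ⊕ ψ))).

0.632

χ ⊕ χ = min(1, 0.476 + 0.476) = min(1, 0.952) = 0.952
~(χ ⊕ χ) = 1 − 0.952 = 0.048
~~(χ ⊕ χ) = 1 − 0.048 = 0.952
φ ⊕ χ = min(1, 0.632 + 0.476) = min(1, 1.108) = 1.000
(φ ⊕ χ) ⊕ ψ = min(1, 1.000 + 0.696) = min(1, 1.696) = 1.000
~~(χ ⊕ χ) → ((φ ⊕ χ) ⊕ ψ) = min(1, 1 − 0.952 + 1.000) = min(1, 1.048) = 1.000
~(~~(χ ⊕ χ) → ((φ ⊕ χ) ⊕ ψ)) = 1 − 1.000 = 0.000
~~(~~(χ ⊕ χ) → ((φ ⊕ χ) ⊕ ψ)) = 1 − 0.000 = 1.000
~~~(~~(χ ⊕ χ) → ((φ ⊕ χ) ⊕ ψ)) = 1 − 1.000 = 0.000
φ → ~~~(~~(χ ⊕ χ) → ((φ ⊕ χ) ⊕ ψ)) = min(1, 1 − 0.632 + 0.000) = min(1, 0.368) = 0.368
~(φ → ~~~(~~(χ ⊕ χ) → ((φ ⊕ χ) ⊕ ψ))) = 1 − 0.368 = 0.632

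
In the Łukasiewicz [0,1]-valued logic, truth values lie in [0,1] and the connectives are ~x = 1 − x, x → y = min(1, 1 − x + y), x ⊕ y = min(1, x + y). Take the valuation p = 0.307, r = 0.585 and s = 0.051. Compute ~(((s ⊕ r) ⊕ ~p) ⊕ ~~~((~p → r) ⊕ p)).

0.000

s ⊕ r = min(1, 0.051 + 0.585) = min(1, 0.636) = 0.636
~p = 1 − 0.307 = 0.693
(s ⊕ r) ⊕ ~p = min(1, 0.636 + 0.693) = min(1, 1.329) = 1.000
~p → r = min(1, 1 − 0.693 + 0.585) = min(1, 0.892) = 0.892
(~p → r) ⊕ p = min(1, 0.892 + 0.307) = min(1, 1.199) = 1.000
~((~p → r) ⊕ p) = 1 − 1.000 = 0.000
~~((~p → r) ⊕ p) = 1 − 0.000 = 1.000
~~~((~p → r) ⊕ p) = 1 − 1.000 = 0.000
((s ⊕ r) ⊕ ~p) ⊕ ~~~((~p → r) ⊕ p) = min(1, 1.000 + 0.000) = min(1, 1.000) = 1.000
~(((s ⊕ r) ⊕ ~p) ⊕ ~~~((~p → r) ⊕ p)) = 1 − 1.000 = 0.000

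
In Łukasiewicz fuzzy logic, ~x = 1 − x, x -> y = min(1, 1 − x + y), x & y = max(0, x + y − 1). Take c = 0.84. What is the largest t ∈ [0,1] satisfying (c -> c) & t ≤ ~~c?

0.84

c -> c = min(1, 1 − 0.84 + 0.84) = min(1, 1.00) = 1.00
So the left factor is c -> c = 1.00.
~c = 1 − 0.84 = 0.16
~~c = 1 − 0.16 = 0.84
So the right-hand bound is ~~c = 0.84.
The residuum of the Łukasiewicz t-norm gives the supremum: min(1, 1 − 1.00 + 0.84).
1 − 1.00 + 0.84 = 0.84, so t = min(1, 0.84) = 0.84.
Check: 1.00 & 0.84 = max(0, 0.84) = 0.84 ≤ 0.84.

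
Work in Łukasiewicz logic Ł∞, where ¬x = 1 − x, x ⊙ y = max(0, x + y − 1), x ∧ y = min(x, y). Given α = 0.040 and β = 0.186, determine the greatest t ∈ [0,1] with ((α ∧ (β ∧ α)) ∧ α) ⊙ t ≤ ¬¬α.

1.000

β ∧ α = min(0.186, 0.040) = 0.040
α ∧ (β ∧ α) = min(0.040, 0.040) = 0.040
(α ∧ (β ∧ α)) ∧ α = min(0.040, 0.040) = 0.040
So the left factor is (α ∧ (β ∧ α)) ∧ α = 0.040.
¬α = 1 − 0.040 = 0.960
¬¬α = 1 − 0.960 = 0.040
So the right-hand bound is ¬¬α = 0.040.
The residuum of the Łukasiewicz t-norm gives the supremum: min(1, 1 − 0.040 + 0.040).
1 − 0.040 + 0.040 = 1.000, so t = min(1, 1.000) = 1.000.
Check: 0.040 ⊙ 1.000 = max(0, 0.040) = 0.040 ≤ 0.040.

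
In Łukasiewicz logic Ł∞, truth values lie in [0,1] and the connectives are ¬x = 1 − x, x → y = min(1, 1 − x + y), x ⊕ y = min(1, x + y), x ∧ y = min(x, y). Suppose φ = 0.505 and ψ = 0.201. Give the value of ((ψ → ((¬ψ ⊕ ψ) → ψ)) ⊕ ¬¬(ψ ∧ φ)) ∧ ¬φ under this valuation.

0.495

¬ψ = 1 − 0.201 = 0.799
¬ψ ⊕ ψ = min(1, 0.799 + 0.201) = min(1, 1.000) = 1.000
(¬ψ ⊕ ψ) → ψ = min(1, 1 − 1.000 + 0.201) = min(1, 0.201) = 0.201
ψ → ((¬ψ ⊕ ψ) → ψ) = min(1, 1 − 0.201 + 0.201) = min(1, 1.000) = 1.000
ψ ∧ φ = min(0.201, 0.505) = 0.201
¬(ψ ∧ φ) = 1 − 0.201 = 0.799
¬¬(ψ ∧ φ) = 1 − 0.799 = 0.201
(ψ → ((¬ψ ⊕ ψ) → ψ)) ⊕ ¬¬(ψ ∧ φ) = min(1, 1.000 + 0.201) = min(1, 1.201) = 1.000
¬φ = 1 − 0.505 = 0.495
((ψ → ((¬ψ ⊕ ψ) → ψ)) ⊕ ¬¬(ψ ∧ φ)) ∧ ¬φ = min(1.000, 0.495) = 0.495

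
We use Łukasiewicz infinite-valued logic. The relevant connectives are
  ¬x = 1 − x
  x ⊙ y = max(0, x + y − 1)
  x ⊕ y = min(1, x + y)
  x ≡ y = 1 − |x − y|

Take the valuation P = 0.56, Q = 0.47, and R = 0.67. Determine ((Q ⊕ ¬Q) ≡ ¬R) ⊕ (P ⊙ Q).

0.36

¬Q = 1 − 0.47 = 0.53
Q ⊕ ¬Q = min(1, 0.47 + 0.53) = min(1, 1.00) = 1.00
¬R = 1 − 0.67 = 0.33
(Q ⊕ ¬Q) ≡ ¬R = 1 − |1.00 − 0.33| = 1 − 0.67 = 0.33
P ⊙ Q = max(0, 0.56 + 0.47 − 1) = max(0, 0.03) = 0.03
((Q ⊕ ¬Q) ≡ ¬R) ⊕ (P ⊙ Q) = min(1, 0.33 + 0.03) = min(1, 0.36) = 0.36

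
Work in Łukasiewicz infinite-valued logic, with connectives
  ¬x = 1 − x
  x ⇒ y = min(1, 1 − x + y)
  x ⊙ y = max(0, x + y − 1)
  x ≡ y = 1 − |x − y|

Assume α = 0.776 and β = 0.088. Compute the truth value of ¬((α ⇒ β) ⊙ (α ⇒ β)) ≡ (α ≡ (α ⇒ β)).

0.536

α ⇒ β = min(1, 1 − 0.776 + 0.088) = min(1, 0.312) = 0.312
(α ⇒ β) ⊙ (α ⇒ β) = max(0, 0.312 + 0.312 − 1) = max(0, -0.376) = 0.000
¬((α ⇒ β) ⊙ (α ⇒ β)) = 1 − 0.000 = 1.000
α ≡ (α ⇒ β) = 1 − |0.776 − 0.312| = 1 − 0.464 = 0.536
¬((α ⇒ β) ⊙ (α ⇒ β)) ≡ (α ≡ (α ⇒ β)) = 1 − |1.000 − 0.536| = 1 − 0.464 = 0.536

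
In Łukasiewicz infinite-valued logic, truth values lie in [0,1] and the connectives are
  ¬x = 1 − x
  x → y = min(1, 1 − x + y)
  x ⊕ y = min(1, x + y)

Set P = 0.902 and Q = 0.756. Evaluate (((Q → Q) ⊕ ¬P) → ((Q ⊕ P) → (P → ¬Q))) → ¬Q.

Q → Q = min(1, 1 − 0.756 + 0.756) = min(1, 1.000) = 1.000
¬P = 1 − 0.902 = 0.098
(Q → Q) ⊕ ¬P = min(1, 1.000 + 0.098) = min(1, 1.098) = 1.000
Q ⊕ P = min(1, 0.756 + 0.902) = min(1, 1.658) = 1.000
¬Q = 1 − 0.756 = 0.244
P → ¬Q = min(1, 1 − 0.902 + 0.244) = min(1, 0.342) = 0.342
(Q ⊕ P) → (P → ¬Q) = min(1, 1 − 1.000 + 0.342) = min(1, 0.342) = 0.342
((Q → Q) ⊕ ¬P) → ((Q ⊕ P) → (P → ¬Q)) = min(1, 1 − 1.000 + 0.342) = min(1, 0.342) = 0.342
(((Q → Q) ⊕ ¬P) → ((Q ⊕ P) → (P → ¬Q))) → ¬Q = min(1, 1 − 0.342 + 0.244) = min(1, 0.902) = 0.902

0.902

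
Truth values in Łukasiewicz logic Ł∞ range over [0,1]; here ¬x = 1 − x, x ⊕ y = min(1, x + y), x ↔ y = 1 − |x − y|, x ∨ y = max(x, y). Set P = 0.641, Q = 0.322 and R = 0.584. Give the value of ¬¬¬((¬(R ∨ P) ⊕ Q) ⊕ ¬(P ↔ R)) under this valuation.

R ∨ P = max(0.584, 0.641) = 0.641
¬(R ∨ P) = 1 − 0.641 = 0.359
¬(R ∨ P) ⊕ Q = min(1, 0.359 + 0.322) = min(1, 0.681) = 0.681
P ↔ R = 1 − |0.641 − 0.584| = 1 − 0.057 = 0.943
¬(P ↔ R) = 1 − 0.943 = 0.057
(¬(R ∨ P) ⊕ Q) ⊕ ¬(P ↔ R) = min(1, 0.681 + 0.057) = min(1, 0.738) = 0.738
¬((¬(R ∨ P) ⊕ Q) ⊕ ¬(P ↔ R)) = 1 − 0.738 = 0.262
¬¬((¬(R ∨ P) ⊕ Q) ⊕ ¬(P ↔ R)) = 1 − 0.262 = 0.738
¬¬¬((¬(R ∨ P) ⊕ Q) ⊕ ¬(P ↔ R)) = 1 − 0.738 = 0.262

0.262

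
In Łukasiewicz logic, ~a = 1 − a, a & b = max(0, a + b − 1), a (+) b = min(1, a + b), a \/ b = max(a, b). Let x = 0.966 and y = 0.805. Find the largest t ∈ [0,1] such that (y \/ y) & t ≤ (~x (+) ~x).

y \/ y = max(0.805, 0.805) = 0.805
So the left factor is y \/ y = 0.805.
~x = 1 − 0.966 = 0.034
~x (+) ~x = min(1, 0.034 + 0.034) = min(1, 0.068) = 0.068
So the right-hand bound is ~x (+) ~x = 0.068.
The residuum of the Łukasiewicz t-norm gives the supremum: min(1, 1 − 0.805 + 0.068).
1 − 0.805 + 0.068 = 0.263, so t = min(1, 0.263) = 0.263.
Check: 0.805 & 0.263 = max(0, 0.068) = 0.068 ≤ 0.068.

0.263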